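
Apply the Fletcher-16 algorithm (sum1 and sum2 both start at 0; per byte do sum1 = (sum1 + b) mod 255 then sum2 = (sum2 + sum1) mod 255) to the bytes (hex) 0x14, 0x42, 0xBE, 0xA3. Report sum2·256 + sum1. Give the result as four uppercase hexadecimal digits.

38B8

Running sums (mod 255):
  after byte 0 (0x14): sum1=20, sum2=20
  after byte 1 (0x42): sum1=86, sum2=106
  after byte 2 (0xBE): sum1=21, sum2=127
  after byte 3 (0xA3): sum1=184, sum2=56
Checksum = sum2·256 + sum1 = 56·256 + 184 = 14520 = 0x38B8.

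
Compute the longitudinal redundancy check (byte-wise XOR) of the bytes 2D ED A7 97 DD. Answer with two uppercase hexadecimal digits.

2D

XOR the bytes together:
  start with 0x2D
  0x2D ⊕ 0xED = 0xC0
  0xC0 ⊕ 0xA7 = 0x67
  0x67 ⊕ 0x97 = 0xF0
  0xF0 ⊕ 0xDD = 0x2D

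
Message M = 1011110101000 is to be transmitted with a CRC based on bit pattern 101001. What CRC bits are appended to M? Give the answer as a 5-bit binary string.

11111

Append 5 zeros: 101111010100000000. Divide by 101001 (XOR where the leading bit is 1):
  pos 0: 101111 XOR 101001 = 000110
  pos 3: 110010 XOR 101001 = 011011
  pos 4: 110111 XOR 101001 = 011110
  pos 5: 111100 XOR 101001 = 010101
  pos 6: 101010 XOR 101001 = 000011
  pos 10: 110000 XOR 101001 = 011001
  pos 11: 110010 XOR 101001 = 011011
  pos 12: 110110 XOR 101001 = 011111
Remainder (last 5 bits) = 11111. This is the CRC / FCS.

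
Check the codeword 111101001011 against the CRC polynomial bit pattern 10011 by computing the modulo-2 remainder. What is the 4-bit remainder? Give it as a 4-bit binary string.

0001

Modulo-2 division of 111101001011 by 10011:
  pos 0: 11110 XOR 10011 = 01101
  pos 1: 11011 XOR 10011 = 01000
  pos 2: 10000 XOR 10011 = 00011
  pos 5: 11010 XOR 10011 = 01001
  pos 6: 10011 XOR 10011 = 00000
Remainder = 0001 (nonzero — an error is detected).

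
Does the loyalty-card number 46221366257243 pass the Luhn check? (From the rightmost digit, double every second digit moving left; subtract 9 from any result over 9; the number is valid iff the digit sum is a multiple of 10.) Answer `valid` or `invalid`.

From the right, keep odd positions and double even positions (subtract 9 from any doubled value over 9):
  doubled (positions 2,4,...): 8 5 4 3 2 4 8 → sum 34
  kept (positions 1,3,...): 3 2 5 6 3 2 6 → sum 27
Total = 61.
61 mod 10 = 1, so the number is invalid.

invalid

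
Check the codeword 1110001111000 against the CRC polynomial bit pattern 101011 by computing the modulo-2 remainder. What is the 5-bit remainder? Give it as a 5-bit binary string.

Modulo-2 division of 1110001111000 by 101011:
  pos 0: 111000 XOR 101011 = 010011
  pos 1: 100111 XOR 101011 = 001100
  pos 3: 110011 XOR 101011 = 011000
  pos 4: 110001 XOR 101011 = 011010
  pos 5: 110100 XOR 101011 = 011111
  pos 6: 111110 XOR 101011 = 010101
  pos 7: 101010 XOR 101011 = 000001
Remainder = 00001 (nonzero — an error is detected).

00001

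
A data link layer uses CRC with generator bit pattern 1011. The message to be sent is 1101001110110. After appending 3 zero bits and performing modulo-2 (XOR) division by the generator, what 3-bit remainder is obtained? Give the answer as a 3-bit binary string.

Append 3 zeros: 1101001110110000. Divide by 1011 (XOR where the leading bit is 1):
  pos 0: 1101 XOR 1011 = 0110
  pos 1: 1100 XOR 1011 = 0111
  pos 2: 1110 XOR 1011 = 0101
  pos 3: 1011 XOR 1011 = 0000
  pos 7: 1101 XOR 1011 = 0110
  pos 8: 1101 XOR 1011 = 0110
  pos 9: 1100 XOR 1011 = 0111
  pos 10: 1110 XOR 1011 = 0101
  pos 11: 1010 XOR 1011 = 0001
Remainder (last 3 bits) = 010. This is the CRC / FCS.

010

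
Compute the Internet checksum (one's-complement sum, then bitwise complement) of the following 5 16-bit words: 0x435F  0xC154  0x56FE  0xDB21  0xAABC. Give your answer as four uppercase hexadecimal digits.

1E6F

One's-complement addition (fold any carry out of bit 15 back into bit 0):
  0x435F + 0xC154 = 0x104B3 → wrap carry → 0x04B4
  0x04B4 + 0x56FE = 0x05BB2
  0x5BB2 + 0xDB21 = 0x136D3 → wrap carry → 0x36D4
  0x36D4 + 0xAABC = 0x0E190
One's-complement sum = 0xE190.
Checksum = ~0xE190 & 0xFFFF = 0x1E6F.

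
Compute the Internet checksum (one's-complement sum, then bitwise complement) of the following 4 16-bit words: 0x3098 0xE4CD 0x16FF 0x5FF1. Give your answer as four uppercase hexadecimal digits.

One's-complement addition (fold any carry out of bit 15 back into bit 0):
  0x3098 + 0xE4CD = 0x11565 → wrap carry → 0x1566
  0x1566 + 0x16FF = 0x02C65
  0x2C65 + 0x5FF1 = 0x08C56
One's-complement sum = 0x8C56.
Checksum = ~0x8C56 & 0xFFFF = 0x73A9.

73A9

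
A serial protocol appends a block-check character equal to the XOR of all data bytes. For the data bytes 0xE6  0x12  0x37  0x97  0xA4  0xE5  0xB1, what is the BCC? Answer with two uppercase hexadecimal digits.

A4

XOR the bytes together:
  start with 0xE6
  0xE6 ⊕ 0x12 = 0xF4
  0xF4 ⊕ 0x37 = 0xC3
  0xC3 ⊕ 0x97 = 0x54
  0x54 ⊕ 0xA4 = 0xF0
  0xF0 ⊕ 0xE5 = 0x15
  0x15 ⊕ 0xB1 = 0xA4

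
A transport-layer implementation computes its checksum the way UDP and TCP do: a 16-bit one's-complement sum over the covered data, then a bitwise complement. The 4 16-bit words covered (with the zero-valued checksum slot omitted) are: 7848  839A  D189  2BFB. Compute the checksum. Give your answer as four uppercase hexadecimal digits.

One's-complement addition (fold any carry out of bit 15 back into bit 0):
  0x7848 + 0x839A = 0x0FBE2
  0xFBE2 + 0xD189 = 0x1CD6B → wrap carry → 0xCD6C
  0xCD6C + 0x2BFB = 0x0F967
One's-complement sum = 0xF967.
Checksum = ~0xF967 & 0xFFFF = 0x0698.

0698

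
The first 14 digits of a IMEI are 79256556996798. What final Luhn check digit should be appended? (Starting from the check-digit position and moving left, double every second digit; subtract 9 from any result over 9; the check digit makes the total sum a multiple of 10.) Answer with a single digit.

1

Partial digits right→left: 8 9 7 6 9 9 6 5 5 6 5 2 9 7
Double every second digit counting from the check-digit position (so the 1st, 3rd, 5th, ... of the partial from the right).
  doubled (with −9 where >9): 7 5 9 3 1 1 9 → sum 35
  kept as-is: 9 6 9 5 6 2 7 → sum 44
Total = 35 + 44 = 79.
Check digit = (10 − (79 mod 10)) mod 10 = 1.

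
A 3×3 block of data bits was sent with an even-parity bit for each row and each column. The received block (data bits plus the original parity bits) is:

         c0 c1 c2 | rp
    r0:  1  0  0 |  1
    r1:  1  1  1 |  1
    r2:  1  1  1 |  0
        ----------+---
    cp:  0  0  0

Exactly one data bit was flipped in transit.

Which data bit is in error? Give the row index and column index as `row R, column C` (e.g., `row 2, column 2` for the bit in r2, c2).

row 2, column 0

Recompute each row's even parity and compare to rp:
  r0: data parity 1, sent rp 1 → ok
  r1: data parity 1, sent rp 1 → ok
  r2: data parity 1, sent rp 0 → mismatch
Recompute each column's even parity and compare to cp:
  c0: data parity 1, sent cp 0 → mismatch
  c1: data parity 0, sent cp 0 → ok
  c2: data parity 0, sent cp 0 → ok
Exactly one row (r2) and one column (c0) fail → the flipped bit is at their intersection.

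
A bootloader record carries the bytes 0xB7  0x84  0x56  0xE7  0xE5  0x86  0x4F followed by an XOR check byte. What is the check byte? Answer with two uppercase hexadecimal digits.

XOR the bytes together:
  start with 0xB7
  0xB7 ⊕ 0x84 = 0x33
  0x33 ⊕ 0x56 = 0x65
  0x65 ⊕ 0xE7 = 0x82
  0x82 ⊕ 0xE5 = 0x67
  0x67 ⊕ 0x86 = 0xE1
  0xE1 ⊕ 0x4F = 0xAE

AE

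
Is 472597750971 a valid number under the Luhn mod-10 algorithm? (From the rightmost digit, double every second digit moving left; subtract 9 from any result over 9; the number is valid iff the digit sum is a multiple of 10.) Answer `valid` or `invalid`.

invalid

From the right, keep odd positions and double even positions (subtract 9 from any doubled value over 9):
  doubled (positions 2,4,...): 5 0 5 9 4 8 → sum 31
  kept (positions 1,3,...): 1 9 5 7 5 7 → sum 34
Total = 65.
65 mod 10 = 5, so the number is invalid.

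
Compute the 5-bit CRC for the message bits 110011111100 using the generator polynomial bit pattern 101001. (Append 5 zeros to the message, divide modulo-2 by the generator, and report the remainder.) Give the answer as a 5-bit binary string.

Append 5 zeros: 11001111110000000. Divide by 101001 (XOR where the leading bit is 1):
  pos 0: 110011 XOR 101001 = 011010
  pos 1: 110101 XOR 101001 = 011100
  pos 2: 111001 XOR 101001 = 010000
  pos 3: 100001 XOR 101001 = 001000
  pos 5: 100010 XOR 101001 = 001011
  pos 7: 101100 XOR 101001 = 000101
  pos 10: 101000 XOR 101001 = 000001
Remainder (last 5 bits) = 00010. This is the CRC / FCS.

00010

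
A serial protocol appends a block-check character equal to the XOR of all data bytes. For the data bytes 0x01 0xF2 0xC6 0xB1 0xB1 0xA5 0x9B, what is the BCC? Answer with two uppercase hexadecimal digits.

0B

XOR the bytes together:
  start with 0x01
  0x01 ⊕ 0xF2 = 0xF3
  0xF3 ⊕ 0xC6 = 0x35
  0x35 ⊕ 0xB1 = 0x84
  0x84 ⊕ 0xB1 = 0x35
  0x35 ⊕ 0xA5 = 0x90
  0x90 ⊕ 0x9B = 0x0B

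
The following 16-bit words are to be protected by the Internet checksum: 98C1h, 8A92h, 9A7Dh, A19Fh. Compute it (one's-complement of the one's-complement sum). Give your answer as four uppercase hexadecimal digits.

A08E

One's-complement addition (fold any carry out of bit 15 back into bit 0):
  0x98C1 + 0x8A92 = 0x12353 → wrap carry → 0x2354
  0x2354 + 0x9A7D = 0x0BDD1
  0xBDD1 + 0xA19F = 0x15F70 → wrap carry → 0x5F71
One's-complement sum = 0x5F71.
Checksum = ~0x5F71 & 0xFFFF = 0xA08E.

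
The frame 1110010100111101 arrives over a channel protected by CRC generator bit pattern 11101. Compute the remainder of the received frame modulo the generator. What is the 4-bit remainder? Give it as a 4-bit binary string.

0000

Modulo-2 division of 1110010100111101 by 11101:
  pos 0: 11100 XOR 11101 = 00001
  pos 4: 11010 XOR 11101 = 00111
  pos 6: 11101 XOR 11101 = 00000
  pos 11: 11101 XOR 11101 = 00000
Remainder = 0000 (zero — the frame passes the CRC check).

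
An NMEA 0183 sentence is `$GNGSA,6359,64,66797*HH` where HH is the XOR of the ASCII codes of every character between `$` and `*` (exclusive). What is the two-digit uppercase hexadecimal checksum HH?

42

XOR the ASCII codes of the payload characters:
  'G' = 0x47 → acc = 0x47
  'N' = 0x4E → acc = 0x09
  'G' = 0x47 → acc = 0x4E
  'S' = 0x53 → acc = 0x1D
  'A' = 0x41 → acc = 0x5C
  ',' = 0x2C → acc = 0x70
  '6' = 0x36 → acc = 0x46
  '3' = 0x33 → acc = 0x75
  '5' = 0x35 → acc = 0x40
  '9' = 0x39 → acc = 0x79
  ',' = 0x2C → acc = 0x55
  '6' = 0x36 → acc = 0x63
  '4' = 0x34 → acc = 0x57
  ',' = 0x2C → acc = 0x7B
  '6' = 0x36 → acc = 0x4D
  '6' = 0x36 → acc = 0x7B
  '7' = 0x37 → acc = 0x4C
  '9' = 0x39 → acc = 0x75
  '7' = 0x37 → acc = 0x42
Checksum = 0x42.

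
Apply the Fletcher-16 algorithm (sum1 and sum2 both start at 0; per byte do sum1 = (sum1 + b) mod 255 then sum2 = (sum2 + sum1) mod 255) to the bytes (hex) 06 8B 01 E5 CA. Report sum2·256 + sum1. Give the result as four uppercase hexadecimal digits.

Running sums (mod 255):
  after byte 0 (06): sum1=6, sum2=6
  after byte 1 (8B): sum1=145, sum2=151
  after byte 2 (01): sum1=146, sum2=42
  after byte 3 (E5): sum1=120, sum2=162
  after byte 4 (CA): sum1=67, sum2=229
Checksum = sum2·256 + sum1 = 229·256 + 67 = 58691 = 0xE543.

E543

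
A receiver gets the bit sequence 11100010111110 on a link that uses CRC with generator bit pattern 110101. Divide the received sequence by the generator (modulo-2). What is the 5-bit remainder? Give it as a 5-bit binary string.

11111

Modulo-2 division of 11100010111110 by 110101:
  pos 0: 111000 XOR 110101 = 001101
  pos 2: 110110 XOR 110101 = 000011
  pos 6: 111111 XOR 110101 = 001010
  pos 8: 101010 XOR 110101 = 011111
Remainder = 11111 (nonzero — an error is detected).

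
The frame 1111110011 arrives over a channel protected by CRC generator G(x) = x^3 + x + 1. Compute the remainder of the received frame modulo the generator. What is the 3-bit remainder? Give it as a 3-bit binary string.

000

Modulo-2 division of 1111110011 by 1011:
  pos 0: 1111 XOR 1011 = 0100
  pos 1: 1001 XOR 1011 = 0010
  pos 3: 1010 XOR 1011 = 0001
  pos 6: 1011 XOR 1011 = 0000
Remainder = 000 (zero — the frame passes the CRC check).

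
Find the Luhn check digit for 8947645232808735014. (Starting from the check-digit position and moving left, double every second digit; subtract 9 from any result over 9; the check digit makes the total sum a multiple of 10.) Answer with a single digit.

Partial digits right→left: 4 1 0 5 3 7 8 0 8 2 3 2 5 4 6 7 4 9 8
Double every second digit counting from the check-digit position (so the 1st, 3rd, 5th, ... of the partial from the right).
  doubled (with −9 where >9): 8 0 6 7 7 6 1 3 8 7 → sum 53
  kept as-is: 1 5 7 0 2 2 4 7 9 → sum 37
Total = 53 + 37 = 90.
Check digit = (10 − (90 mod 10)) mod 10 = 0.

0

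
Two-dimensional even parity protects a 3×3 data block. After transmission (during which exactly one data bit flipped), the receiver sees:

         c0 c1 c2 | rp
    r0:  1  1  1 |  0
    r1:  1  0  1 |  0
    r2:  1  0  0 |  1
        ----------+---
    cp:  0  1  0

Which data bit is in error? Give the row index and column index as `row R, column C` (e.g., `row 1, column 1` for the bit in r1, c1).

Recompute each row's even parity and compare to rp:
  r0: data parity 1, sent rp 0 → mismatch
  r1: data parity 0, sent rp 0 → ok
  r2: data parity 1, sent rp 1 → ok
Recompute each column's even parity and compare to cp:
  c0: data parity 1, sent cp 0 → mismatch
  c1: data parity 1, sent cp 1 → ok
  c2: data parity 0, sent cp 0 → ok
Exactly one row (r0) and one column (c0) fail → the flipped bit is at their intersection.

row 0, column 0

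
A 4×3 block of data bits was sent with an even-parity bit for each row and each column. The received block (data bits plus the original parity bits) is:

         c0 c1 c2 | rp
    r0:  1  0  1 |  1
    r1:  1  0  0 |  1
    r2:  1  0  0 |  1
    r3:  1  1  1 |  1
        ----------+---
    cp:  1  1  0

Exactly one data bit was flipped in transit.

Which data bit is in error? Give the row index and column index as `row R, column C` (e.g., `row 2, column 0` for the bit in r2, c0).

row 0, column 0

Recompute each row's even parity and compare to rp:
  r0: data parity 0, sent rp 1 → mismatch
  r1: data parity 1, sent rp 1 → ok
  r2: data parity 1, sent rp 1 → ok
  r3: data parity 1, sent rp 1 → ok
Recompute each column's even parity and compare to cp:
  c0: data parity 0, sent cp 1 → mismatch
  c1: data parity 1, sent cp 1 → ok
  c2: data parity 0, sent cp 0 → ok
Exactly one row (r0) and one column (c0) fail → the flipped bit is at their intersection.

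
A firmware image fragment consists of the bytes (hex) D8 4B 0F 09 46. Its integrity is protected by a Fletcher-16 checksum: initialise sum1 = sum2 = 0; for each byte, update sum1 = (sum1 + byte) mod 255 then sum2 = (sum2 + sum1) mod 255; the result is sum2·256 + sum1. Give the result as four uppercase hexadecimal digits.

EE82

Running sums (mod 255):
  after byte 0 (D8): sum1=216, sum2=216
  after byte 1 (4B): sum1=36, sum2=252
  after byte 2 (0F): sum1=51, sum2=48
  after byte 3 (09): sum1=60, sum2=108
  after byte 4 (46): sum1=130, sum2=238
Checksum = sum2·256 + sum1 = 238·256 + 130 = 61058 = 0xEE82.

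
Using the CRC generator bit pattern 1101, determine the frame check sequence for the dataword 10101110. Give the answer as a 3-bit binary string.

101

Append 3 zeros: 10101110000. Divide by 1101 (XOR where the leading bit is 1):
  pos 0: 1010 XOR 1101 = 0111
  pos 1: 1111 XOR 1101 = 0010
  pos 3: 1011 XOR 1101 = 0110
  pos 4: 1100 XOR 1101 = 0001
  pos 7: 1000 XOR 1101 = 0101
Remainder (last 3 bits) = 101. This is the CRC / FCS.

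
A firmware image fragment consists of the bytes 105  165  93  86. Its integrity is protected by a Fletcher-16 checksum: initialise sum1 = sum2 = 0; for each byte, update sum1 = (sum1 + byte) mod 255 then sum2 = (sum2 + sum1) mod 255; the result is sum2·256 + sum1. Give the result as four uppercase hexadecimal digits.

A7C2

Running sums (mod 255):
  after byte 0 (105): sum1=105, sum2=105
  after byte 1 (165): sum1=15, sum2=120
  after byte 2 (93): sum1=108, sum2=228
  after byte 3 (86): sum1=194, sum2=167
Checksum = sum2·256 + sum1 = 167·256 + 194 = 42946 = 0xA7C2.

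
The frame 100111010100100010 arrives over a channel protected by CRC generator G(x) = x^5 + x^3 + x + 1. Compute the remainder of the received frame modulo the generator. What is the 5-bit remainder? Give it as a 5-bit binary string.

Modulo-2 division of 100111010100100010 by 101011:
  pos 0: 100111 XOR 101011 = 001100
  pos 2: 110001 XOR 101011 = 011010
  pos 3: 110100 XOR 101011 = 011111
  pos 4: 111111 XOR 101011 = 010100
  pos 5: 101000 XOR 101011 = 000011
  pos 9: 110100 XOR 101011 = 011111
  pos 10: 111110 XOR 101011 = 010101
  pos 11: 101011 XOR 101011 = 000000
Remainder = 00000 (zero — the frame passes the CRC check).

00000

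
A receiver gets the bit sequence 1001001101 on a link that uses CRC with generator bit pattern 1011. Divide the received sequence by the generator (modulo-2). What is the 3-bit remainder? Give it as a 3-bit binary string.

Modulo-2 division of 1001001101 by 1011:
  pos 0: 1001 XOR 1011 = 0010
  pos 2: 1000 XOR 1011 = 0011
  pos 4: 1111 XOR 1011 = 0100
  pos 5: 1000 XOR 1011 = 0011
Remainder = 111 (nonzero — an error is detected).

111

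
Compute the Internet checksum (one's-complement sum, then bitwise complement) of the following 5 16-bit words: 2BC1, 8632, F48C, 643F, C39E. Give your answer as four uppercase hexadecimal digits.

One's-complement addition (fold any carry out of bit 15 back into bit 0):
  0x2BC1 + 0x8632 = 0x0B1F3
  0xB1F3 + 0xF48C = 0x1A67F → wrap carry → 0xA680
  0xA680 + 0x643F = 0x10ABF → wrap carry → 0x0AC0
  0x0AC0 + 0xC39E = 0x0CE5E
One's-complement sum = 0xCE5E.
Checksum = ~0xCE5E & 0xFFFF = 0x31A1.

31A1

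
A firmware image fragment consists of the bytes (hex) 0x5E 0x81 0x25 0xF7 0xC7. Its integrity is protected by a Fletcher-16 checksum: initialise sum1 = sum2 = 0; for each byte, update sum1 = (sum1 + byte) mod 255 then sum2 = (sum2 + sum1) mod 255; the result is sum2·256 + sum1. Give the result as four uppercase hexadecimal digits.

Running sums (mod 255):
  after byte 0 (0x5E): sum1=94, sum2=94
  after byte 1 (0x81): sum1=223, sum2=62
  after byte 2 (0x25): sum1=5, sum2=67
  after byte 3 (0xF7): sum1=252, sum2=64
  after byte 4 (0xC7): sum1=196, sum2=5
Checksum = sum2·256 + sum1 = 5·256 + 196 = 1476 = 0x05C4.

05C4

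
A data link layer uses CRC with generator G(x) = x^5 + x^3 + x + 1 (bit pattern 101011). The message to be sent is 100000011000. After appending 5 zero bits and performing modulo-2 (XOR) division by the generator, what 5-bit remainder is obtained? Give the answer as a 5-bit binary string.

Append 5 zeros: 10000001100000000. Divide by 101011 (XOR where the leading bit is 1):
  pos 0: 100000 XOR 101011 = 001011
  pos 2: 101101 XOR 101011 = 000110
  pos 5: 110100 XOR 101011 = 011111
  pos 6: 111110 XOR 101011 = 010101
  pos 7: 101010 XOR 101011 = 000001
Remainder (last 5 bits) = 10000. This is the CRC / FCS.

10000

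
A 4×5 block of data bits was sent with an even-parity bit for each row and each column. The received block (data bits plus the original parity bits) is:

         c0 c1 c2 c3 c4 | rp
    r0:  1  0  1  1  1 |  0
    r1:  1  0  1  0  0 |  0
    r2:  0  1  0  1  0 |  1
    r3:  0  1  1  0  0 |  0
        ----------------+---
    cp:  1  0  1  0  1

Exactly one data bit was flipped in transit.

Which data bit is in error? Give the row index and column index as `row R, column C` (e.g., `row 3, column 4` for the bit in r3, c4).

Recompute each row's even parity and compare to rp:
  r0: data parity 0, sent rp 0 → ok
  r1: data parity 0, sent rp 0 → ok
  r2: data parity 0, sent rp 1 → mismatch
  r3: data parity 0, sent rp 0 → ok
Recompute each column's even parity and compare to cp:
  c0: data parity 0, sent cp 1 → mismatch
  c1: data parity 0, sent cp 0 → ok
  c2: data parity 1, sent cp 1 → ok
  c3: data parity 0, sent cp 0 → ok
  c4: data parity 1, sent cp 1 → ok
Exactly one row (r2) and one column (c0) fail → the flipped bit is at their intersection.

row 2, column 0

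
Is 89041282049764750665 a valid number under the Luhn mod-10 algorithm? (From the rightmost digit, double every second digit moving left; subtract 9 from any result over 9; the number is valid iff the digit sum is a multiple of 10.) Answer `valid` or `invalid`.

invalid

From the right, keep odd positions and double even positions (subtract 9 from any doubled value over 9):
  doubled (positions 2,4,...): 3 0 5 3 9 0 7 2 0 7 → sum 36
  kept (positions 1,3,...): 5 6 5 4 7 4 2 2 4 9 → sum 48
Total = 84.
84 mod 10 = 4, so the number is invalid.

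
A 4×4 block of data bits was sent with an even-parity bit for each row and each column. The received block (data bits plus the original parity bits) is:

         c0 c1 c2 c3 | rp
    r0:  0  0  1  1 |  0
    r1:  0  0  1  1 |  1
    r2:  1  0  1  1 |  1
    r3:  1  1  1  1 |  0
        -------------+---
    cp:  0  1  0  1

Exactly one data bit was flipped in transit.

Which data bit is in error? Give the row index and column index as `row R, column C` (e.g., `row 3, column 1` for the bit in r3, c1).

row 1, column 3

Recompute each row's even parity and compare to rp:
  r0: data parity 0, sent rp 0 → ok
  r1: data parity 0, sent rp 1 → mismatch
  r2: data parity 1, sent rp 1 → ok
  r3: data parity 0, sent rp 0 → ok
Recompute each column's even parity and compare to cp:
  c0: data parity 0, sent cp 0 → ok
  c1: data parity 1, sent cp 1 → ok
  c2: data parity 0, sent cp 0 → ok
  c3: data parity 0, sent cp 1 → mismatch
Exactly one row (r1) and one column (c3) fail → the flipped bit is at their intersection.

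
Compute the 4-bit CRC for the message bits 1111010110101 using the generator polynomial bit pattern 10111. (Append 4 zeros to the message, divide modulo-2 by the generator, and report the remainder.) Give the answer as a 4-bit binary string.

0001

Append 4 zeros: 11110101101010000. Divide by 10111 (XOR where the leading bit is 1):
  pos 0: 11110 XOR 10111 = 01001
  pos 1: 10011 XOR 10111 = 00100
  pos 3: 10001 XOR 10111 = 00110
  pos 5: 11010 XOR 10111 = 01101
  pos 6: 11011 XOR 10111 = 01100
  pos 7: 11000 XOR 10111 = 01111
  pos 8: 11111 XOR 10111 = 01000
  pos 9: 10000 XOR 10111 = 00111
  pos 11: 11100 XOR 10111 = 01011
  pos 12: 10110 XOR 10111 = 00001
Remainder (last 4 bits) = 0001. This is the CRC / FCS.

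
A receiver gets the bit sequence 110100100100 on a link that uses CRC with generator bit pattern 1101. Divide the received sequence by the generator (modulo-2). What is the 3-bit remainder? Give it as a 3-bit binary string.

Modulo-2 division of 110100100100 by 1101:
  pos 0: 1101 XOR 1101 = 0000
  pos 6: 1001 XOR 1101 = 0100
  pos 7: 1000 XOR 1101 = 0101
  pos 8: 1010 XOR 1101 = 0111
Remainder = 111 (nonzero — an error is detected).

111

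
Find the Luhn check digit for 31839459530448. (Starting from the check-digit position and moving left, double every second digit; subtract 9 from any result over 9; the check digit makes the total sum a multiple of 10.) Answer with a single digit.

Partial digits right→left: 8 4 4 0 3 5 9 5 4 9 3 8 1 3
Double every second digit counting from the check-digit position (so the 1st, 3rd, 5th, ... of the partial from the right).
  doubled (with −9 where >9): 7 8 6 9 8 6 2 → sum 46
  kept as-is: 4 0 5 5 9 8 3 → sum 34
Total = 46 + 34 = 80.
Check digit = (10 − (80 mod 10)) mod 10 = 0.

0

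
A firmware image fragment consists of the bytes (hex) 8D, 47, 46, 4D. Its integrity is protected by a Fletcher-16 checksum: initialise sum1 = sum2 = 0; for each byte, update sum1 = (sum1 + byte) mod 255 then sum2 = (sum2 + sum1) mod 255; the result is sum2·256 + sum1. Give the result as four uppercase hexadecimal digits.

E568

Running sums (mod 255):
  after byte 0 (8D): sum1=141, sum2=141
  after byte 1 (47): sum1=212, sum2=98
  after byte 2 (46): sum1=27, sum2=125
  after byte 3 (4D): sum1=104, sum2=229
Checksum = sum2·256 + sum1 = 229·256 + 104 = 58728 = 0xE568.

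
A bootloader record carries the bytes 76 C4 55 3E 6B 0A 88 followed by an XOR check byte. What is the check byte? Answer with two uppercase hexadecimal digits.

30

XOR the bytes together:
  start with 0x76
  0x76 ⊕ 0xC4 = 0xB2
  0xB2 ⊕ 0x55 = 0xE7
  0xE7 ⊕ 0x3E = 0xD9
  0xD9 ⊕ 0x6B = 0xB2
  0xB2 ⊕ 0x0A = 0xB8
  0xB8 ⊕ 0x88 = 0x30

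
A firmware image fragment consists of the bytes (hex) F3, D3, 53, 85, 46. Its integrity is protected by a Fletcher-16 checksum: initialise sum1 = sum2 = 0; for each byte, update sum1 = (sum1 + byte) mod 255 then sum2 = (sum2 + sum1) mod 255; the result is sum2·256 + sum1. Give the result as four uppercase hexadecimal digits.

Running sums (mod 255):
  after byte 0 (F3): sum1=243, sum2=243
  after byte 1 (D3): sum1=199, sum2=187
  after byte 2 (53): sum1=27, sum2=214
  after byte 3 (85): sum1=160, sum2=119
  after byte 4 (46): sum1=230, sum2=94
Checksum = sum2·256 + sum1 = 94·256 + 230 = 24294 = 0x5EE6.

5EE6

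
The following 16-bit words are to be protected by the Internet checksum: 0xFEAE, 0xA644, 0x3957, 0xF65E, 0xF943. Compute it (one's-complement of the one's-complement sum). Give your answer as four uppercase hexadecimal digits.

3212

One's-complement addition (fold any carry out of bit 15 back into bit 0):
  0xFEAE + 0xA644 = 0x1A4F2 → wrap carry → 0xA4F3
  0xA4F3 + 0x3957 = 0x0DE4A
  0xDE4A + 0xF65E = 0x1D4A8 → wrap carry → 0xD4A9
  0xD4A9 + 0xF943 = 0x1CDEC → wrap carry → 0xCDED
One's-complement sum = 0xCDED.
Checksum = ~0xCDED & 0xFFFF = 0x3212.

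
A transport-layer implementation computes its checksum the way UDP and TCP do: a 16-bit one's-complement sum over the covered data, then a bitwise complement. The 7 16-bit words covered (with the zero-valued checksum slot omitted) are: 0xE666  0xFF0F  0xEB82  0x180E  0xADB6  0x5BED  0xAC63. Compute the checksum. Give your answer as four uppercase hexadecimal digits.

One's-complement addition (fold any carry out of bit 15 back into bit 0):
  0xE666 + 0xFF0F = 0x1E575 → wrap carry → 0xE576
  0xE576 + 0xEB82 = 0x1D0F8 → wrap carry → 0xD0F9
  0xD0F9 + 0x180E = 0x0E907
  0xE907 + 0xADB6 = 0x196BD → wrap carry → 0x96BE
  0x96BE + 0x5BED = 0x0F2AB
  0xF2AB + 0xAC63 = 0x19F0E → wrap carry → 0x9F0F
One's-complement sum = 0x9F0F.
Checksum = ~0x9F0F & 0xFFFF = 0x60F0.

60F0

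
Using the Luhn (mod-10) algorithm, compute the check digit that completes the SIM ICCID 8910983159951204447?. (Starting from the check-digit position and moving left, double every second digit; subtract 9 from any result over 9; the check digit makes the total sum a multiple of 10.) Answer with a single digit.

9

Partial digits right→left: 7 4 4 4 0 2 1 5 9 9 5 1 3 8 9 0 1 9 8
Double every second digit counting from the check-digit position (so the 1st, 3rd, 5th, ... of the partial from the right).
  doubled (with −9 where >9): 5 8 0 2 9 1 6 9 2 7 → sum 49
  kept as-is: 4 4 2 5 9 1 8 0 9 → sum 42
Total = 49 + 42 = 91.
Check digit = (10 − (91 mod 10)) mod 10 = 9.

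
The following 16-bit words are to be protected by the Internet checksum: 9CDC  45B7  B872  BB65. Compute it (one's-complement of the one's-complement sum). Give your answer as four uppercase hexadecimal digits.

A993

One's-complement addition (fold any carry out of bit 15 back into bit 0):
  0x9CDC + 0x45B7 = 0x0E293
  0xE293 + 0xB872 = 0x19B05 → wrap carry → 0x9B06
  0x9B06 + 0xBB65 = 0x1566B → wrap carry → 0x566C
One's-complement sum = 0x566C.
Checksum = ~0x566C & 0xFFFF = 0xA993.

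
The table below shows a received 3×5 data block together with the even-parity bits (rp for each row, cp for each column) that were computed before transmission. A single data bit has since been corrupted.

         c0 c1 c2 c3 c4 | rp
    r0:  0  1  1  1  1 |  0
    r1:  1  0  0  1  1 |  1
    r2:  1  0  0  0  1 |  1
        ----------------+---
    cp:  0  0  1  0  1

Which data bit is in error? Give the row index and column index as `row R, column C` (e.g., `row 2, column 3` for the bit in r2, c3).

row 2, column 1

Recompute each row's even parity and compare to rp:
  r0: data parity 0, sent rp 0 → ok
  r1: data parity 1, sent rp 1 → ok
  r2: data parity 0, sent rp 1 → mismatch
Recompute each column's even parity and compare to cp:
  c0: data parity 0, sent cp 0 → ok
  c1: data parity 1, sent cp 0 → mismatch
  c2: data parity 1, sent cp 1 → ok
  c3: data parity 0, sent cp 0 → ok
  c4: data parity 1, sent cp 1 → ok
Exactly one row (r2) and one column (c1) fail → the flipped bit is at their intersection.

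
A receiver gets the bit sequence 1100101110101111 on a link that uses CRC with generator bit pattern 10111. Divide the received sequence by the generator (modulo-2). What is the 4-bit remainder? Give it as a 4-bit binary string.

Modulo-2 division of 1100101110101111 by 10111:
  pos 0: 11001 XOR 10111 = 01110
  pos 1: 11100 XOR 10111 = 01011
  pos 2: 10111 XOR 10111 = 00000
  pos 7: 11010 XOR 10111 = 01101
  pos 8: 11011 XOR 10111 = 01100
  pos 9: 11001 XOR 10111 = 01110
  pos 10: 11101 XOR 10111 = 01010
  pos 11: 10101 XOR 10111 = 00010
Remainder = 0010 (nonzero — an error is detected).

0010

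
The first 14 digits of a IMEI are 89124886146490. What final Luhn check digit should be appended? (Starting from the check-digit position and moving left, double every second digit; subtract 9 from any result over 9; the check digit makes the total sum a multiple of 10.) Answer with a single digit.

Partial digits right→left: 0 9 4 6 4 1 6 8 8 4 2 1 9 8
Double every second digit counting from the check-digit position (so the 1st, 3rd, 5th, ... of the partial from the right).
  doubled (with −9 where >9): 0 8 8 3 7 4 9 → sum 39
  kept as-is: 9 6 1 8 4 1 8 → sum 37
Total = 39 + 37 = 76.
Check digit = (10 − (76 mod 10)) mod 10 = 4.

4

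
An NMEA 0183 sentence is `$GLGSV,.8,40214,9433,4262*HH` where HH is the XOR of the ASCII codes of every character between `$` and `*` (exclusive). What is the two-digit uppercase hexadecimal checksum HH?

63

XOR the ASCII codes of the payload characters:
  'G' = 0x47 → acc = 0x47
  'L' = 0x4C → acc = 0x0B
  'G' = 0x47 → acc = 0x4C
  'S' = 0x53 → acc = 0x1F
  'V' = 0x56 → acc = 0x49
  ',' = 0x2C → acc = 0x65
  '.' = 0x2E → acc = 0x4B
  '8' = 0x38 → acc = 0x73
  ',' = 0x2C → acc = 0x5F
  '4' = 0x34 → acc = 0x6B
  '0' = 0x30 → acc = 0x5B
  '2' = 0x32 → acc = 0x69
  '1' = 0x31 → acc = 0x58
  '4' = 0x34 → acc = 0x6C
  ',' = 0x2C → acc = 0x40
  '9' = 0x39 → acc = 0x79
  '4' = 0x34 → acc = 0x4D
  '3' = 0x33 → acc = 0x7E
  '3' = 0x33 → acc = 0x4D
  ',' = 0x2C → acc = 0x61
  '4' = 0x34 → acc = 0x55
  '2' = 0x32 → acc = 0x67
  '6' = 0x36 → acc = 0x51
  '2' = 0x32 → acc = 0x63
Checksum = 0x63.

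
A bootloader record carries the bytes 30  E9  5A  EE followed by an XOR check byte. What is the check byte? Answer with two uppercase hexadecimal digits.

XOR the bytes together:
  start with 0x30
  0x30 ⊕ 0xE9 = 0xD9
  0xD9 ⊕ 0x5A = 0x83
  0x83 ⊕ 0xEE = 0x6D

6D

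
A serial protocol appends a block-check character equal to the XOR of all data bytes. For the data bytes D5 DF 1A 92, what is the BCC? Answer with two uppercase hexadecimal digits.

82

XOR the bytes together:
  start with 0xD5
  0xD5 ⊕ 0xDF = 0x0A
  0x0A ⊕ 0x1A = 0x10
  0x10 ⊕ 0x92 = 0x82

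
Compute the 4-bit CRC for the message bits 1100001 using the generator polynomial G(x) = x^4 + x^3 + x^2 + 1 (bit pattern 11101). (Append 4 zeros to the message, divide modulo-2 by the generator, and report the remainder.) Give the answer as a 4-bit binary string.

0001

Append 4 zeros: 11000010000. Divide by 11101 (XOR where the leading bit is 1):
  pos 0: 11000 XOR 11101 = 00101
  pos 2: 10101 XOR 11101 = 01000
  pos 3: 10000 XOR 11101 = 01101
  pos 4: 11010 XOR 11101 = 00111
  pos 6: 11100 XOR 11101 = 00001
Remainder (last 4 bits) = 0001. This is the CRC / FCS.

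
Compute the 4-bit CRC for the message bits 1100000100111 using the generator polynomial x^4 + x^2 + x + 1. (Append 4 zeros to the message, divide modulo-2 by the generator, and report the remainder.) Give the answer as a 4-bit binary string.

Append 4 zeros: 11000001001110000. Divide by 10111 (XOR where the leading bit is 1):
  pos 0: 11000 XOR 10111 = 01111
  pos 1: 11110 XOR 10111 = 01001
  pos 2: 10010 XOR 10111 = 00101
  pos 4: 10110 XOR 10111 = 00001
  pos 8: 10111 XOR 10111 = 00000
Remainder (last 4 bits) = 0000. This is the CRC / FCS.

0000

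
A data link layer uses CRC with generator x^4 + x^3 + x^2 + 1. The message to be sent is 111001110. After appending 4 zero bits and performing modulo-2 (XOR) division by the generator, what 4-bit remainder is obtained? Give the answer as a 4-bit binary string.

1010

Append 4 zeros: 1110011100000. Divide by 11101 (XOR where the leading bit is 1):
  pos 0: 11100 XOR 11101 = 00001
  pos 4: 11110 XOR 11101 = 00011
  pos 7: 11000 XOR 11101 = 00101
Remainder (last 4 bits) = 1010. This is the CRC / FCS.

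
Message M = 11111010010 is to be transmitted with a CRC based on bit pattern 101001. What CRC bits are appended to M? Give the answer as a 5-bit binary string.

01110

Append 5 zeros: 1111101001000000. Divide by 101001 (XOR where the leading bit is 1):
  pos 0: 111110 XOR 101001 = 010111
  pos 1: 101111 XOR 101001 = 000110
  pos 4: 110001 XOR 101001 = 011000
  pos 5: 110000 XOR 101001 = 011001
  pos 6: 110010 XOR 101001 = 011011
  pos 7: 110110 XOR 101001 = 011111
  pos 8: 111110 XOR 101001 = 010111
  pos 9: 101110 XOR 101001 = 000111
Remainder (last 5 bits) = 01110. This is the CRC / FCS.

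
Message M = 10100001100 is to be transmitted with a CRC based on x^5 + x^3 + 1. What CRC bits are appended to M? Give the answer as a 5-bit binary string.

00100

Append 5 zeros: 1010000110000000. Divide by 101001 (XOR where the leading bit is 1):
  pos 0: 101000 XOR 101001 = 000001
  pos 5: 101100 XOR 101001 = 000101
  pos 8: 101000 XOR 101001 = 000001
Remainder (last 5 bits) = 00100. This is the CRC / FCS.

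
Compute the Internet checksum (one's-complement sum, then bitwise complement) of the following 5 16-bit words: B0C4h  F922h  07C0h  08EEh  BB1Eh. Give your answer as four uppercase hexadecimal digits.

8A4B

One's-complement addition (fold any carry out of bit 15 back into bit 0):
  0xB0C4 + 0xF922 = 0x1A9E6 → wrap carry → 0xA9E7
  0xA9E7 + 0x07C0 = 0x0B1A7
  0xB1A7 + 0x08EE = 0x0BA95
  0xBA95 + 0xBB1E = 0x175B3 → wrap carry → 0x75B4
One's-complement sum = 0x75B4.
Checksum = ~0x75B4 & 0xFFFF = 0x8A4B.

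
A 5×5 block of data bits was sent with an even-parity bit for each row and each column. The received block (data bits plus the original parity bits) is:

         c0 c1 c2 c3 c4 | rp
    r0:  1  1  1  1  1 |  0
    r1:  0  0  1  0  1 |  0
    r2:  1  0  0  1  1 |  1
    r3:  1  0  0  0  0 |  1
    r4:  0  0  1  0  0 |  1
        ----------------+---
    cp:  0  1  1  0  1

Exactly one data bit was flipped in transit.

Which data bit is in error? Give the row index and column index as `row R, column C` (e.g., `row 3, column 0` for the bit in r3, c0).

Recompute each row's even parity and compare to rp:
  r0: data parity 1, sent rp 0 → mismatch
  r1: data parity 0, sent rp 0 → ok
  r2: data parity 1, sent rp 1 → ok
  r3: data parity 1, sent rp 1 → ok
  r4: data parity 1, sent rp 1 → ok
Recompute each column's even parity and compare to cp:
  c0: data parity 1, sent cp 0 → mismatch
  c1: data parity 1, sent cp 1 → ok
  c2: data parity 1, sent cp 1 → ok
  c3: data parity 0, sent cp 0 → ok
  c4: data parity 1, sent cp 1 → ok
Exactly one row (r0) and one column (c0) fail → the flipped bit is at their intersection.

row 0, column 0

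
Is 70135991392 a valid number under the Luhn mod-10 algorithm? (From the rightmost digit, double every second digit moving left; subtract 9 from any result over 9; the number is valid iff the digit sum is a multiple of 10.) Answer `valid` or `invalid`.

From the right, keep odd positions and double even positions (subtract 9 from any doubled value over 9):
  doubled (positions 2,4,...): 9 2 9 6 0 → sum 26
  kept (positions 1,3,...): 2 3 9 5 1 7 → sum 27
Total = 53.
53 mod 10 = 3, so the number is invalid.

invalid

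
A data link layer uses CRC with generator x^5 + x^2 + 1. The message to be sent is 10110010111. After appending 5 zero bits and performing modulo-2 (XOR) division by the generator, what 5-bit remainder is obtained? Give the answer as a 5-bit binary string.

Append 5 zeros: 1011001011100000. Divide by 100101 (XOR where the leading bit is 1):
  pos 0: 101100 XOR 100101 = 001001
  pos 2: 100110 XOR 100101 = 000011
  pos 6: 111110 XOR 100101 = 011011
  pos 7: 110110 XOR 100101 = 010011
  pos 8: 100110 XOR 100101 = 000011
Remainder (last 5 bits) = 01100. This is the CRC / FCS.

01100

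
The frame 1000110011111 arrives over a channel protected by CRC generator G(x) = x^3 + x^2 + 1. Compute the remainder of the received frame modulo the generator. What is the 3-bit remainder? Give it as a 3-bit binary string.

Modulo-2 division of 1000110011111 by 1101:
  pos 0: 1000 XOR 1101 = 0101
  pos 1: 1011 XOR 1101 = 0110
  pos 2: 1101 XOR 1101 = 0000
  pos 8: 1111 XOR 1101 = 0010
Remainder = 101 (nonzero — an error is detected).

101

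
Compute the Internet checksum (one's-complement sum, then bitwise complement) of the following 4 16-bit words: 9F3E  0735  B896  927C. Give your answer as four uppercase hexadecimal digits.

0E79

One's-complement addition (fold any carry out of bit 15 back into bit 0):
  0x9F3E + 0x0735 = 0x0A673
  0xA673 + 0xB896 = 0x15F09 → wrap carry → 0x5F0A
  0x5F0A + 0x927C = 0x0F186
One's-complement sum = 0xF186.
Checksum = ~0xF186 & 0xFFFF = 0x0E79.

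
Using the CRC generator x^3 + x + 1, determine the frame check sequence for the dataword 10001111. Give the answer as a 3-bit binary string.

Append 3 zeros: 10001111000. Divide by 1011 (XOR where the leading bit is 1):
  pos 0: 1000 XOR 1011 = 0011
  pos 2: 1111 XOR 1011 = 0100
  pos 3: 1001 XOR 1011 = 0010
  pos 5: 1010 XOR 1011 = 0001
Remainder (last 3 bits) = 100. This is the CRC / FCS.

100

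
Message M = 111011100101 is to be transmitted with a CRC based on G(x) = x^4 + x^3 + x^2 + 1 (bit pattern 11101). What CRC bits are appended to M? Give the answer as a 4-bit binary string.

1111

Append 4 zeros: 1110111001010000. Divide by 11101 (XOR where the leading bit is 1):
  pos 0: 11101 XOR 11101 = 00000
  pos 5: 11001 XOR 11101 = 00100
  pos 7: 10001 XOR 11101 = 01100
  pos 8: 11000 XOR 11101 = 00101
  pos 10: 10100 XOR 11101 = 01001
  pos 11: 10010 XOR 11101 = 01111
Remainder (last 4 bits) = 1111. This is the CRC / FCS.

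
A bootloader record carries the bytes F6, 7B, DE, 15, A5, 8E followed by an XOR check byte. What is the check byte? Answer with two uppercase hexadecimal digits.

XOR the bytes together:
  start with 0xF6
  0xF6 ⊕ 0x7B = 0x8D
  0x8D ⊕ 0xDE = 0x53
  0x53 ⊕ 0x15 = 0x46
  0x46 ⊕ 0xA5 = 0xE3
  0xE3 ⊕ 0x8E = 0x6D

6D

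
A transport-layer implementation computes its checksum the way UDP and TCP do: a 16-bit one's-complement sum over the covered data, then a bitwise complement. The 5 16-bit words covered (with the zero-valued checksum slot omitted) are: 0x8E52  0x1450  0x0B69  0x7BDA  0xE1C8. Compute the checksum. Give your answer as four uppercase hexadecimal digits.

F450

One's-complement addition (fold any carry out of bit 15 back into bit 0):
  0x8E52 + 0x1450 = 0x0A2A2
  0xA2A2 + 0x0B69 = 0x0AE0B
  0xAE0B + 0x7BDA = 0x129E5 → wrap carry → 0x29E6
  0x29E6 + 0xE1C8 = 0x10BAE → wrap carry → 0x0BAF
One's-complement sum = 0x0BAF.
Checksum = ~0x0BAF & 0xFFFF = 0xF450.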